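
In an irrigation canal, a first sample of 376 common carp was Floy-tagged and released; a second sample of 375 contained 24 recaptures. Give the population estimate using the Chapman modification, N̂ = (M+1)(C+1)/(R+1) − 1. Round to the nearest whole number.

N̂ = (376+1)(375+1)/(24+1) − 1 = 377·376/25 − 1
= 141752/25 − 1 ≈ 5670.1 − 1 ≈ 5669.1 → 5669

N ≈ 5669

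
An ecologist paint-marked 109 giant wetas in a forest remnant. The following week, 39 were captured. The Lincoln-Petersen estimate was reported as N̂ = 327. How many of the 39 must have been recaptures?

R = 13

From N = M·C/R: R = M·C / N = 109·39 / 327 = 4251 / 327 = 13.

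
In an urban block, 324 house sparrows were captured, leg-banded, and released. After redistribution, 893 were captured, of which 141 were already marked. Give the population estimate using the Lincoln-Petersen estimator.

N = (324 × 893) / 141 = 289332 / 141 = 2052

N = 2052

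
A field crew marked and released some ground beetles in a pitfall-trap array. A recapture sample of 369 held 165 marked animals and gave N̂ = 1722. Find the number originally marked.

M = 770

From N = M·C/R: M = N·R / C = 1722·165 / 369 = 284130 / 369 = 770.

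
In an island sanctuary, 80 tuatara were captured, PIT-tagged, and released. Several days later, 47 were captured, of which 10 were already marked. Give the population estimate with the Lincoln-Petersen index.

N = 376

The marked fraction in the recapture sample should equal the marked fraction in the population: 10/47 = 80/N.
N = (80 × 47) / 10 = 3760 / 10 = 376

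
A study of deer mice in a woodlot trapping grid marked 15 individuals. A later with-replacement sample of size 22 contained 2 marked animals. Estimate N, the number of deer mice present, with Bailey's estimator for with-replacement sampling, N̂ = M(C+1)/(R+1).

N = 115

N̂ = 15·(22+1)/(2+1) = 15·23/3 = 345/3 = 115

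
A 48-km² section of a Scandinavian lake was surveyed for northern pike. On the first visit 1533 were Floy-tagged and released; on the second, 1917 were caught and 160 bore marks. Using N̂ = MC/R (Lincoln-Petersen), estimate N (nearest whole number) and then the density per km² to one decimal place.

density ≈ 382.6 northern pike per km²

N̂ = 1533·1917/160 = 2938761/160 ≈ 18367.3 → 18367
Density = N̂ / area = 18367 / 48 ≈ 382.646 → 382.6 per km²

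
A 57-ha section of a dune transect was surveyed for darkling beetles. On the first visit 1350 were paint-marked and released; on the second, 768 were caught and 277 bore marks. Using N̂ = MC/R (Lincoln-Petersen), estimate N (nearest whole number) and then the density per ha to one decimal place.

N̂ = 1350·768/277 = 1036800/277 ≈ 3743.0 → 3743
Density = N̂ / area = 3743 / 57 ≈ 65.67 → 65.7 per ha

density ≈ 65.7 darkling beetles per ha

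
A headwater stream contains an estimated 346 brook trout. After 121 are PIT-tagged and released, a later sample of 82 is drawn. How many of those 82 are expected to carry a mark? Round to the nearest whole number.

expected recaptures ≈ 29

The marked fraction of the population is 121/346, so in a sample of 82 expect C·(M/N) marked.
E[R] = 121 × 82 / 346 = 9922 / 346 ≈ 28.7 → 29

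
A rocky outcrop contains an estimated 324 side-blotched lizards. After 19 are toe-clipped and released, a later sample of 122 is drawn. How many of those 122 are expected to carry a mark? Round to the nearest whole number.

expected recaptures ≈ 7

The marked fraction of the population is 19/324, so in a sample of 122 expect C·(M/N) marked.
E[R] = 19 × 122 / 324 = 2318 / 324 ≈ 7.2 → 7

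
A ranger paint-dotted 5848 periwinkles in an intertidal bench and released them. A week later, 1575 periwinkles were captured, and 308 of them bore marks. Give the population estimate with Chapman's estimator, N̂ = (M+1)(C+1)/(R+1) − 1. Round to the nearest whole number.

N ≈ 29,831

N̂ = (5848+1)(1575+1)/(308+1) − 1 = 5849·1576/309 − 1
= 9218024/309 − 1 ≈ 29831.8 − 1 ≈ 29830.8 → 29831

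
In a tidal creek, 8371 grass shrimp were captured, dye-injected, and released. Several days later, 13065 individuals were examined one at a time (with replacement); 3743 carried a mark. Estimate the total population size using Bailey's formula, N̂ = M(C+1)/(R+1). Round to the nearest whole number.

N ≈ 29,214

N̂ = 8371·(13065+1)/(3743+1) = 8371·13066/3744 = 109375486/3744 ≈ 29213.5 → 29214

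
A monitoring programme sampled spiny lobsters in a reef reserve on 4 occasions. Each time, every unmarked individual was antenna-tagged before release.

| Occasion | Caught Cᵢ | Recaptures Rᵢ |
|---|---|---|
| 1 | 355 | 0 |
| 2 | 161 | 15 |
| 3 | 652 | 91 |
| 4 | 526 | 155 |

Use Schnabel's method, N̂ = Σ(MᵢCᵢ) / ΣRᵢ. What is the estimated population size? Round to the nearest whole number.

N ≈ 3611

Marked at large before each occasion: Mᵢ = Σⱼ<ᵢ (Cⱼ − Rⱼ) → M1=0, M2=355, M3=501, M4=1062
Σ MᵢCᵢ = 0·355 + 355·161 + 501·652 + 1062·526 = 0 + 57155 + 326652 + 558612 = 942419
Σ Rᵢ = 0 + 15 + 91 + 155 = 261
N̂ = 942419 / 261 ≈ 3610.8 → 3611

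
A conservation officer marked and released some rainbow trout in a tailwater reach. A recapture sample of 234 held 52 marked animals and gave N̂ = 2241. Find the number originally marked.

M = 498

From N = M·C/R: M = N·R / C = 2241·52 / 234 = 116532 / 234 = 498.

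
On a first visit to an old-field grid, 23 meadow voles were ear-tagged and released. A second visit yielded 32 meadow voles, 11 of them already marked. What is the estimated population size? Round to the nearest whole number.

N ≈ 67

Lincoln-Petersen assumes M/N = R/C, so N = M·C / R.
N = (23 × 32) / 11 = 736 / 11 ≈ 66.9 → 67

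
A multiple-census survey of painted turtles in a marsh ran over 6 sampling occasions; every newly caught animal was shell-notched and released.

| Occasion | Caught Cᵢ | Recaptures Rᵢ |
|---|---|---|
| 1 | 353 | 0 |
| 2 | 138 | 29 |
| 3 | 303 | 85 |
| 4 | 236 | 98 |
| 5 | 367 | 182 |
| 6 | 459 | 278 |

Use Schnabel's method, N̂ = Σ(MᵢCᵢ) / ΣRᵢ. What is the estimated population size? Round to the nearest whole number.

N ≈ 1651

Marked at large before each occasion: Mᵢ = Σⱼ<ᵢ (Cⱼ − Rⱼ) → M1=0, M2=353, M3=462, M4=680, M5=818, M6=1003
Σ MᵢCᵢ = 0·353 + 353·138 + 462·303 + 680·236 + 818·367 + 1003·459 = 0 + 48714 + 139986 + 160480 + 300206 + 460377 = 1109763
Σ Rᵢ = 0 + 29 + 85 + 98 + 182 + 278 = 672
N̂ = 1109763 / 672 ≈ 1651.4 → 1651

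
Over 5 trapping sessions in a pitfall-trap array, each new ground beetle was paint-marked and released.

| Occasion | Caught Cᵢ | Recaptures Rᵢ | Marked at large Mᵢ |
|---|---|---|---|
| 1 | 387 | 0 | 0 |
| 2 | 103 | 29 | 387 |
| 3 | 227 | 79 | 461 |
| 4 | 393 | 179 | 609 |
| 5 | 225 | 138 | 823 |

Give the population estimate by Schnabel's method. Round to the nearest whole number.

N ≈ 1339

Σ MᵢCᵢ = 0·387 + 387·103 + 461·227 + 609·393 + 823·225 = 0 + 39861 + 104647 + 239337 + 185175 = 569020
Σ Rᵢ = 0 + 29 + 79 + 179 + 138 = 425
N̂ = 569020 / 425 ≈ 1338.9 → 1339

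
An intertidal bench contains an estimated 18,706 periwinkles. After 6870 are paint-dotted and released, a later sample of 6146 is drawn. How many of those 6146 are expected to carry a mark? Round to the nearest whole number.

expected recaptures ≈ 2257

Expected recaptures E[R] = M·C / N.
E[R] = 6870 × 6146 / 18706 = 42223020 / 18706 ≈ 2257.2 → 2257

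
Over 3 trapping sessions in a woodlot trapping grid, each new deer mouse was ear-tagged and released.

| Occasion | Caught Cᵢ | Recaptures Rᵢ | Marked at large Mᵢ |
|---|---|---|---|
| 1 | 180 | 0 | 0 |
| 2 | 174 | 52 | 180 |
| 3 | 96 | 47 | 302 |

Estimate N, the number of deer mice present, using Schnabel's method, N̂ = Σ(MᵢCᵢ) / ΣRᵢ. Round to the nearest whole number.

N ≈ 609

Σ MᵢCᵢ = 0·180 + 180·174 + 302·96 = 0 + 31320 + 28992 = 60312
Σ Rᵢ = 0 + 52 + 47 = 99
N̂ = 60312 / 99 ≈ 609.2 → 609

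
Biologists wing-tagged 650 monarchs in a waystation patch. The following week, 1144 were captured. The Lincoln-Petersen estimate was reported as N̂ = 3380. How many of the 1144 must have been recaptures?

From N = M·C/R: R = M·C / N = 650·1144 / 3380 = 743600 / 3380 = 220.

R = 220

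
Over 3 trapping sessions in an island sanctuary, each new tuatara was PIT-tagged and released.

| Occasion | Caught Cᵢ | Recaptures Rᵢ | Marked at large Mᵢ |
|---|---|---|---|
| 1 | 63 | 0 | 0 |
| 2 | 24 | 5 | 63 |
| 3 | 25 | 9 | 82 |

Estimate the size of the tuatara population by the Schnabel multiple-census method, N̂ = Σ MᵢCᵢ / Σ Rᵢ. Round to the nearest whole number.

Σ MᵢCᵢ = 0·63 + 63·24 + 82·25 = 0 + 1512 + 2050 = 3562
Σ Rᵢ = 0 + 5 + 9 = 14
N̂ = 3562 / 14 ≈ 254.4 → 254

N ≈ 254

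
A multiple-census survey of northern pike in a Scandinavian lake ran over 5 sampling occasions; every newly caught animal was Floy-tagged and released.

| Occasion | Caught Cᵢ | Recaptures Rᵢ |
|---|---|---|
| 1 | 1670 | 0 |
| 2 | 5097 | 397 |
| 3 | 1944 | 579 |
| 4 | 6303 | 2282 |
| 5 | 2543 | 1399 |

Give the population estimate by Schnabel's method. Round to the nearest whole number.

N ≈ 21,375

Marked at large before each occasion: Mᵢ = Σⱼ<ᵢ (Cⱼ − Rⱼ) → M1=0, M2=1670, M3=6370, M4=7735, M5=11756
Σ MᵢCᵢ = 0·1670 + 1670·5097 + 6370·1944 + 7735·6303 + 11756·2543 = 0 + 8511990 + 12383280 + 48753705 + 29895508 = 99544483
Σ Rᵢ = 0 + 397 + 579 + 2282 + 1399 = 4657
N̂ = 99544483 / 4657 ≈ 21375.2 → 21375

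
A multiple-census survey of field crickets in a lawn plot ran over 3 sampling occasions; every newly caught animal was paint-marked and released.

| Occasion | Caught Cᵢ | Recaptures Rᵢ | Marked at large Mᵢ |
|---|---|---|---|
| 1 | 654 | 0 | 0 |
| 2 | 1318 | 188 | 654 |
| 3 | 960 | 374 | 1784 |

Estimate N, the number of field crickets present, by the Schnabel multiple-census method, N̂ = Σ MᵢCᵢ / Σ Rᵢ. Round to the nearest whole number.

N ≈ 4581

Σ MᵢCᵢ = 0·654 + 654·1318 + 1784·960 = 0 + 861972 + 1712640 = 2574612
Σ Rᵢ = 0 + 188 + 374 = 562
N̂ = 2574612 / 562 ≈ 4581.2 → 4581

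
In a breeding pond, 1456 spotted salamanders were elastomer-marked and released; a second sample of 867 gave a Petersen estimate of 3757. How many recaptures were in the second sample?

From N = M·C/R: R = M·C / N = 1456·867 / 3757 = 1262352 / 3757 = 336.

R = 336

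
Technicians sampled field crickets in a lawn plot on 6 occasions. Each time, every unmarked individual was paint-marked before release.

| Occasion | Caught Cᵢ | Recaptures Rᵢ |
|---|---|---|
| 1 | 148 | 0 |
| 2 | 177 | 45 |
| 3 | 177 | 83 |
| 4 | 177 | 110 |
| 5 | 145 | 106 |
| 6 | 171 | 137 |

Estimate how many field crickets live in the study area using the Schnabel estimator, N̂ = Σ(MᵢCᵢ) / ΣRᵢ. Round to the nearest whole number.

N ≈ 599

Marked at large before each occasion: Mᵢ = Σⱼ<ᵢ (Cⱼ − Rⱼ) → M1=0, M2=148, M3=280, M4=374, M5=441, M6=480
Σ MᵢCᵢ = 0·148 + 148·177 + 280·177 + 374·177 + 441·145 + 480·171 = 0 + 26196 + 49560 + 66198 + 63945 + 82080 = 287979
Σ Rᵢ = 0 + 45 + 83 + 110 + 106 + 137 = 481
N̂ = 287979 / 481 ≈ 598.7 → 599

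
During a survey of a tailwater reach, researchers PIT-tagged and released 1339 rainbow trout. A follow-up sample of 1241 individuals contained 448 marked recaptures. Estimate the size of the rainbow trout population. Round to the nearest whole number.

N ≈ 3709

N = (1339 × 1241) / 448 = 1661699 / 448 ≈ 3709.1 → 3709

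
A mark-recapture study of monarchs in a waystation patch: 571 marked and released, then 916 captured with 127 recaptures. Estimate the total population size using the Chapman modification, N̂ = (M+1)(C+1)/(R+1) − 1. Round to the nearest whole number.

N̂ = (571+1)(916+1)/(127+1) − 1 = 572·917/128 − 1
= 524524/128 − 1 ≈ 4097.8 − 1 ≈ 4096.8 → 4097

N ≈ 4097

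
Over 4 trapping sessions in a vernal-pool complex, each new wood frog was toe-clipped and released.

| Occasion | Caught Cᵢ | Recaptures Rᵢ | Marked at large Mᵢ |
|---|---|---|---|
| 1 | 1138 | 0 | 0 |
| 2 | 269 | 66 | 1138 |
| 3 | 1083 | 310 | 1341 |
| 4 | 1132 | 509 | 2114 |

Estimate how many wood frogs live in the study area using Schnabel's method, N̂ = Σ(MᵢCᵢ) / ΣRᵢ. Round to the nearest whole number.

N ≈ 4691

Σ MᵢCᵢ = 0·1138 + 1138·269 + 1341·1083 + 2114·1132 = 0 + 306122 + 1452303 + 2393048 = 4151473
Σ Rᵢ = 0 + 66 + 310 + 509 = 885
N̂ = 4151473 / 885 ≈ 4690.9 → 4691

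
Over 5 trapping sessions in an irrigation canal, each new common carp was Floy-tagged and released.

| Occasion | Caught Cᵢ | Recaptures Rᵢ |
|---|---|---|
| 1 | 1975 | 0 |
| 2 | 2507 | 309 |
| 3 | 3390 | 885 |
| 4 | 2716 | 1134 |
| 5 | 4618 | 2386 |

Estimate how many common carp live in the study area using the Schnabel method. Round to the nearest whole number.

N ≈ 15,991

Marked at large before each occasion: Mᵢ = Σⱼ<ᵢ (Cⱼ − Rⱼ) → M1=0, M2=1975, M3=4173, M4=6678, M5=8260
Σ MᵢCᵢ = 0·1975 + 1975·2507 + 4173·3390 + 6678·2716 + 8260·4618 = 0 + 4951325 + 14146470 + 18137448 + 38144680 = 75379923
Σ Rᵢ = 0 + 309 + 885 + 1134 + 2386 = 4714
N̂ = 75379923 / 4714 ≈ 15990.6 → 15991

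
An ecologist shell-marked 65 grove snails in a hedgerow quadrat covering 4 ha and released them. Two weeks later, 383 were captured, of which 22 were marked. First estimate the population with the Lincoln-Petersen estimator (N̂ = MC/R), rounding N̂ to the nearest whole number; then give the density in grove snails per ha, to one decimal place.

density ≈ 283.0 grove snails per ha

N̂ = 65·383/22 = 24895/22 ≈ 1131.6 → 1132
Density = N̂ / area = 1132 / 4 = 283.0 per ha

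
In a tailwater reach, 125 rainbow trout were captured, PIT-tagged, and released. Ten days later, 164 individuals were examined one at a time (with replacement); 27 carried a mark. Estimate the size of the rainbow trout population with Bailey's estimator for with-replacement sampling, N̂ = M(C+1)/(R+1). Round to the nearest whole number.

N ≈ 737

N̂ = 125·(164+1)/(27+1) = 125·165/28 = 20625/28 ≈ 736.6 → 737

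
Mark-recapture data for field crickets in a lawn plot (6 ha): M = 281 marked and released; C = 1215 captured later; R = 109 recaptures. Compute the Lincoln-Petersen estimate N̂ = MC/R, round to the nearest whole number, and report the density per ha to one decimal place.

density ≈ 522.0 field crickets per ha

N̂ = 281·1215/109 = 341415/109 ≈ 3132.2 → 3132
Density = N̂ / area = 3132 / 6 = 522.0 per ha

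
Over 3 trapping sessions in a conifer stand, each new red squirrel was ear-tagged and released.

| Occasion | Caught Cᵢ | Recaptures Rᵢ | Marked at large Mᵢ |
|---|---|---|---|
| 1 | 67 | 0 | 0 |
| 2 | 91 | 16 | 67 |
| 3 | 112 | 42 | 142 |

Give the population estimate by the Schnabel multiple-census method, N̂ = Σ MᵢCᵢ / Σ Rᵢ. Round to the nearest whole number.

N ≈ 379

Σ MᵢCᵢ = 0·67 + 67·91 + 142·112 = 0 + 6097 + 15904 = 22001
Σ Rᵢ = 0 + 16 + 42 = 58
N̂ = 22001 / 58 ≈ 379.3 → 379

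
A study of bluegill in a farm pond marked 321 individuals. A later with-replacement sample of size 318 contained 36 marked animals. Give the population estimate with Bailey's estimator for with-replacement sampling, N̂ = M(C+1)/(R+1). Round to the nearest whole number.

N̂ = 321·(318+1)/(36+1) = 321·319/37 = 102399/37 ≈ 2767.5 → 2768

N ≈ 2768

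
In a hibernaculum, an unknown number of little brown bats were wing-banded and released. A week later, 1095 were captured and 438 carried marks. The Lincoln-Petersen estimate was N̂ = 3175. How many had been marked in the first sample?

M = 1270

From N = M·C/R: M = N·R / C = 3175·438 / 1095 = 1390650 / 1095 = 1270.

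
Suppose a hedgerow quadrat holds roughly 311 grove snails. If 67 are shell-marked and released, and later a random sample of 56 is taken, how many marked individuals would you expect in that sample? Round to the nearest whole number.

Expected recaptures E[R] = M·C / N.
E[R] = 67 × 56 / 311 = 3752 / 311 ≈ 12.1 → 12

expected recaptures ≈ 12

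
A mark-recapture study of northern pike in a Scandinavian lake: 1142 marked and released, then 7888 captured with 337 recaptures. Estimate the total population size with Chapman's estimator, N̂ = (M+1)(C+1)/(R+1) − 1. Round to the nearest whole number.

N̂ = (1142+1)(7888+1)/(337+1) − 1 = 1143·7889/338 − 1
= 9017127/338 − 1 ≈ 26677.9 − 1 ≈ 26676.9 → 26677

N ≈ 26,677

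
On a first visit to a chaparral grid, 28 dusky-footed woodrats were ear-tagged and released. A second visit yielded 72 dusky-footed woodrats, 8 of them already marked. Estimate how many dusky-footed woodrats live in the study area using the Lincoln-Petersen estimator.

N = 252

The marked fraction in the recapture sample should equal the marked fraction in the population: 8/72 = 28/N.
N = (28 × 72) / 8 = 2016 / 8 = 252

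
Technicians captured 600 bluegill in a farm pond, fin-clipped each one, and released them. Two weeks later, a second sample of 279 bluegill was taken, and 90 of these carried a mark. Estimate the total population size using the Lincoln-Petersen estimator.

N = 1860

N = (600 × 279) / 90 = 167400 / 90 = 1860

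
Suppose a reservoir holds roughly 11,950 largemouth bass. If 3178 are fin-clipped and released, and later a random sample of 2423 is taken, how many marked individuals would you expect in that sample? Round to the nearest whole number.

expected recaptures ≈ 644

The marked fraction of the population is 3178/11950, so in a sample of 2423 expect C·(M/N) marked.
E[R] = 3178 × 2423 / 11950 = 7700294 / 11950 ≈ 644.4 → 644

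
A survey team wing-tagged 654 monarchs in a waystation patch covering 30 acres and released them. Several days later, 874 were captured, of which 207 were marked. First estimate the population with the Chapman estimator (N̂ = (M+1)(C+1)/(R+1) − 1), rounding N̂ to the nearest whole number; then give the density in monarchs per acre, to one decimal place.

density ≈ 91.8 monarchs per acre

N̂ = 655·875/208 − 1 = 573125/208 − 1 ≈ 2754.4 → 2754
Density = N̂ / area = 2754 / 30 ≈ 91.80 → 91.8 per acre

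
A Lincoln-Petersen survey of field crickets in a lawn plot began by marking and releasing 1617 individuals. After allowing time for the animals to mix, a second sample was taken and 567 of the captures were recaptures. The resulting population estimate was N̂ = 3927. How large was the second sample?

From N = M·C/R: C = N·R / M = 3927·567 / 1617 = 2226609 / 1617 = 1377.

C = 1377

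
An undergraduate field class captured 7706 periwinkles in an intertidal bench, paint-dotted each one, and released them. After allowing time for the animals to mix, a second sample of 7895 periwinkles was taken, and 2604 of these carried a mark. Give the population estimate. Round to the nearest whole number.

N = (7706 × 7895) / 2604 = 60838870 / 2604 ≈ 23363.6 → 23364

N ≈ 23,364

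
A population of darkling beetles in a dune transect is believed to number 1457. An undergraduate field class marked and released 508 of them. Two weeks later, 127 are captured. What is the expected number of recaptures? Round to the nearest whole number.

expected recaptures ≈ 44

Expected recaptures E[R] = M·C / N.
E[R] = 508 × 127 / 1457 = 64516 / 1457 ≈ 44.3 → 44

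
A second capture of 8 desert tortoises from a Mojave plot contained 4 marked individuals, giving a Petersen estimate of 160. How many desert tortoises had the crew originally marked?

From N = M·C/R: M = N·R / C = 160·4 / 8 = 640 / 8 = 80.

M = 80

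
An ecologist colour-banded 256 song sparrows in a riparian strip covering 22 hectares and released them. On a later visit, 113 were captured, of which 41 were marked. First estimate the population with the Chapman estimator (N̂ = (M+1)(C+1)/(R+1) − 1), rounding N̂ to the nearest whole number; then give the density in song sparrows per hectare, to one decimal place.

density ≈ 31.7 song sparrows per hectare

N̂ = 257·114/42 − 1 = 29298/42 − 1 ≈ 696.6 → 697
Density = N̂ / area = 697 / 22 ≈ 31.68 → 31.7 per hectare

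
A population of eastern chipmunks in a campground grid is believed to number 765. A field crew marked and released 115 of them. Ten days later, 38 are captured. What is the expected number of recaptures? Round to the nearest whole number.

The marked fraction of the population is 115/765, so in a sample of 38 expect C·(M/N) marked.
E[R] = 115 × 38 / 765 = 4370 / 765 ≈ 5.7 → 6

expected recaptures ≈ 6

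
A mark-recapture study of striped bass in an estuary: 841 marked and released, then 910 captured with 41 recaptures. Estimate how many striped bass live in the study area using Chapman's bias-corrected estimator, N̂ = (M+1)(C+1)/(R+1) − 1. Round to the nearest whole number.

N ≈ 18,262

N̂ = (841+1)(910+1)/(41+1) − 1 = 842·911/42 − 1
= 767062/42 − 1 ≈ 18263.4 − 1 ≈ 18262.4 → 18262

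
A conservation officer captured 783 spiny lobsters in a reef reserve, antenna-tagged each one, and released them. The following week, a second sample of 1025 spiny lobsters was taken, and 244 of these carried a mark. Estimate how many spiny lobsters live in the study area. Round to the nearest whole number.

N = (783 × 1025) / 244 = 802575 / 244 ≈ 3289.2 → 3289

N ≈ 3289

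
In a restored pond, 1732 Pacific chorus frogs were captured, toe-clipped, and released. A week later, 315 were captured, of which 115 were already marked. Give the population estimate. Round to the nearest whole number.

N ≈ 4744

N = (1732 × 315) / 115 = 545580 / 115 ≈ 4744.2 → 4744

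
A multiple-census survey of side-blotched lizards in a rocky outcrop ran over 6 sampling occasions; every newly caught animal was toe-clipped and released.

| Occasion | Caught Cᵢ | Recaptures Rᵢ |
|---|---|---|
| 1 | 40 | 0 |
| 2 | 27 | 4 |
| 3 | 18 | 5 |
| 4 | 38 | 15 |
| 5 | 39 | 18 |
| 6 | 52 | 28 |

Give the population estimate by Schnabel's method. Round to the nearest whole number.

N ≈ 217

Marked at large before each occasion: Mᵢ = Σⱼ<ᵢ (Cⱼ − Rⱼ) → M1=0, M2=40, M3=63, M4=76, M5=99, M6=120
Σ MᵢCᵢ = 0·40 + 40·27 + 63·18 + 76·38 + 99·39 + 120·52 = 0 + 1080 + 1134 + 2888 + 3861 + 6240 = 15203
Σ Rᵢ = 0 + 4 + 5 + 15 + 18 + 28 = 70
N̂ = 15203 / 70 ≈ 217.2 → 217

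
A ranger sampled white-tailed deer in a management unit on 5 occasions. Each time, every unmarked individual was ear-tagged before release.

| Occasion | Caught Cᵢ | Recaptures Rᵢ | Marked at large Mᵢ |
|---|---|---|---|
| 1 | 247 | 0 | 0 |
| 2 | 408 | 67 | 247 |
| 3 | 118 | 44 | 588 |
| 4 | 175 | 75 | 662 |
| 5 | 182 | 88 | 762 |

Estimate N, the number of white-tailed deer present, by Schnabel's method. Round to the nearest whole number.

N ≈ 1550

Σ MᵢCᵢ = 0·247 + 247·408 + 588·118 + 662·175 + 762·182 = 0 + 100776 + 69384 + 115850 + 138684 = 424694
Σ Rᵢ = 0 + 67 + 44 + 75 + 88 = 274
N̂ = 424694 / 274 ≈ 1550.0 → 1550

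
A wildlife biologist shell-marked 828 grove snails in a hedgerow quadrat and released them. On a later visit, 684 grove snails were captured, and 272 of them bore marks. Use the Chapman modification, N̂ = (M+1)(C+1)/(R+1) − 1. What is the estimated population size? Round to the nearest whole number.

N ≈ 2079

N̂ = (828+1)(684+1)/(272+1) − 1 = 829·685/273 − 1
= 567865/273 − 1 ≈ 2080.1 − 1 ≈ 2079.1 → 2079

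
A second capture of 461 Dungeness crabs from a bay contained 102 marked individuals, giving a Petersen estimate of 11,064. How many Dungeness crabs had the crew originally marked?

From N = M·C/R: M = N·R / C = 11064·102 / 461 = 1128528 / 461 = 2448.

M = 2448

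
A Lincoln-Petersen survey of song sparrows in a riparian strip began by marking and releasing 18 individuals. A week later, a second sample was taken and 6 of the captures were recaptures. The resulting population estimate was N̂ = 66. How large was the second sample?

From N = M·C/R: C = N·R / M = 66·6 / 18 = 396 / 18 = 22.

C = 22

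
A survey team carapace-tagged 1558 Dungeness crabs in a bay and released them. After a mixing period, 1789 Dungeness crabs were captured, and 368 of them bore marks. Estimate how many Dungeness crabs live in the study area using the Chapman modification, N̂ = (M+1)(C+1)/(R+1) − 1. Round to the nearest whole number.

N ≈ 7562

N̂ = (1558+1)(1789+1)/(368+1) − 1 = 1559·1790/369 − 1
= 2790610/369 − 1 ≈ 7562.6 − 1 ≈ 7561.6 → 7562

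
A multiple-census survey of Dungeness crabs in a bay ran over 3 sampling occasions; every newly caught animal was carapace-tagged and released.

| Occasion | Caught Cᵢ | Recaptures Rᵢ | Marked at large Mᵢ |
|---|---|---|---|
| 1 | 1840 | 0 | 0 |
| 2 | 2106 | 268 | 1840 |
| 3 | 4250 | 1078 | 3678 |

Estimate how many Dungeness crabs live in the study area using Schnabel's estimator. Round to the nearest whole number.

N ≈ 14,492

Σ MᵢCᵢ = 0·1840 + 1840·2106 + 3678·4250 = 0 + 3875040 + 15631500 = 19506540
Σ Rᵢ = 0 + 268 + 1078 = 1346
N̂ = 19506540 / 1346 ≈ 14492.2 → 14492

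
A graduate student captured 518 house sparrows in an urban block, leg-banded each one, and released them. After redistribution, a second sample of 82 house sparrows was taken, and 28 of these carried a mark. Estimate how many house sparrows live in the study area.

If marked individuals mix randomly, R/C ≈ M/N, giving N ≈ M·C/R.
N = (518 × 82) / 28 = 42476 / 28 = 1517

N = 1517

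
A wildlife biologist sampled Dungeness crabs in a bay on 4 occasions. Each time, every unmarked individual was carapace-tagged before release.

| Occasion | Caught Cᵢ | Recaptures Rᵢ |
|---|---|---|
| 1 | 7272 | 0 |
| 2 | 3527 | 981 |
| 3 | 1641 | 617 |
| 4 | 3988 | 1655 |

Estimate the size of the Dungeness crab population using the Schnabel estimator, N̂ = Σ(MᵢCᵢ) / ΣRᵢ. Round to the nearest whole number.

N ≈ 26,129

Marked at large before each occasion: Mᵢ = Σⱼ<ᵢ (Cⱼ − Rⱼ) → M1=0, M2=7272, M3=9818, M4=10842
Σ MᵢCᵢ = 0·7272 + 7272·3527 + 9818·1641 + 10842·3988 = 0 + 25648344 + 16111338 + 43237896 = 84997578
Σ Rᵢ = 0 + 981 + 617 + 1655 = 3253
N̂ = 84997578 / 3253 ≈ 26129.0 → 26129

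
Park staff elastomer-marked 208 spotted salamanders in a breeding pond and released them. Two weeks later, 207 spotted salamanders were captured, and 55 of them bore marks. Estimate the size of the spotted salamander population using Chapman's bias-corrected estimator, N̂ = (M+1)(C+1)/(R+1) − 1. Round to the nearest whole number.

N̂ = (208+1)(207+1)/(55+1) − 1 = 209·208/56 − 1
= 43472/56 − 1 ≈ 776.3 − 1 ≈ 775.3 → 775

N ≈ 775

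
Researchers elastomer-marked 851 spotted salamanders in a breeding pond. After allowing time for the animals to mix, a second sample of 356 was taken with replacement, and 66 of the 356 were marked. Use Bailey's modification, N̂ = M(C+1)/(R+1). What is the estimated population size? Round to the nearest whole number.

N̂ = 851·(356+1)/(66+1) = 851·357/67 = 303807/67 ≈ 4534.4 → 4534

N ≈ 4534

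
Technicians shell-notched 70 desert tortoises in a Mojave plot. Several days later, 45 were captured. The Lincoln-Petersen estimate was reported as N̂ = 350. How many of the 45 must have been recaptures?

R = 9

From N = M·C/R: R = M·C / N = 70·45 / 350 = 3150 / 350 = 9.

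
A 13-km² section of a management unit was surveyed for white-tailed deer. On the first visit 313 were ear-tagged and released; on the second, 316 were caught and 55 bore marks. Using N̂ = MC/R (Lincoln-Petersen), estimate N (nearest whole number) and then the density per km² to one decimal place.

density ≈ 138.3 white-tailed deer per km²

N̂ = 313·316/55 = 98908/55 ≈ 1798.3 → 1798
Density = N̂ / area = 1798 / 13 ≈ 138.31 → 138.3 per km²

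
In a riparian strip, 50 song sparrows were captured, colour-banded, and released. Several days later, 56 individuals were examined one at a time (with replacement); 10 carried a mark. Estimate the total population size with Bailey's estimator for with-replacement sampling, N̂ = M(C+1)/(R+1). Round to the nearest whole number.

N̂ = 50·(56+1)/(10+1) = 50·57/11 = 2850/11 ≈ 259.1 → 259

N ≈ 259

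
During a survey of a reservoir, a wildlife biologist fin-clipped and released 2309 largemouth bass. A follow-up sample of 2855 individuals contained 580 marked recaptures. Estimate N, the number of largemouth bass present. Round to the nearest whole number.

N ≈ 11,366

N = (2309 × 2855) / 580 = 6592195 / 580 ≈ 11365.9 → 11366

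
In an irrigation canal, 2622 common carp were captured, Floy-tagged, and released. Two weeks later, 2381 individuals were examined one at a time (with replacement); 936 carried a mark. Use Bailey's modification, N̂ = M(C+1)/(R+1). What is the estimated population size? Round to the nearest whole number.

N ≈ 6666

N̂ = 2622·(2381+1)/(936+1) = 2622·2382/937 = 6245604/937 ≈ 6665.5 → 6666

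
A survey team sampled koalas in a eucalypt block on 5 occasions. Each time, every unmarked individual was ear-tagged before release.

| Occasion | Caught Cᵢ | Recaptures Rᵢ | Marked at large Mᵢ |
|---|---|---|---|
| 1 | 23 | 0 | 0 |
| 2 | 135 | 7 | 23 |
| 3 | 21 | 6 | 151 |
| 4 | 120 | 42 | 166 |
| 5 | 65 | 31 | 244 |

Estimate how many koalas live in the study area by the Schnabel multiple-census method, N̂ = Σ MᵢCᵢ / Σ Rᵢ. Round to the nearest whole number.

Σ MᵢCᵢ = 0·23 + 23·135 + 151·21 + 166·120 + 244·65 = 0 + 3105 + 3171 + 19920 + 15860 = 42056
Σ Rᵢ = 0 + 7 + 6 + 42 + 31 = 86
N̂ = 42056 / 86 ≈ 489.0 → 489

N ≈ 489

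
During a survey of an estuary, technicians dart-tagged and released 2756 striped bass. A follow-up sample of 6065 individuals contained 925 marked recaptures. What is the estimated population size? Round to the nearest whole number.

N ≈ 18,070

N = (2756 × 6065) / 925 = 16715140 / 925 ≈ 18070.4 → 18070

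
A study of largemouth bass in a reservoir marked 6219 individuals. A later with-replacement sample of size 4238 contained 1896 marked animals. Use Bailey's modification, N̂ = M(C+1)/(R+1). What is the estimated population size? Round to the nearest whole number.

N̂ = 6219·(4238+1)/(1896+1) = 6219·4239/1897 = 26362341/1897 ≈ 13896.9 → 13897

N ≈ 13,897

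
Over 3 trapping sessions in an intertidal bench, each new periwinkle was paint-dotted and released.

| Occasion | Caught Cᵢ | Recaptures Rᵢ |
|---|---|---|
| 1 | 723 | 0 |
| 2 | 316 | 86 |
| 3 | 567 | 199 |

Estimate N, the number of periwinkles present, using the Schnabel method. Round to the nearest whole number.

Marked at large before each occasion: Mᵢ = Σⱼ<ᵢ (Cⱼ − Rⱼ) → M1=0, M2=723, M3=953
Σ MᵢCᵢ = 0·723 + 723·316 + 953·567 = 0 + 228468 + 540351 = 768819
Σ Rᵢ = 0 + 86 + 199 = 285
N̂ = 768819 / 285 ≈ 2697.6 → 2698

N ≈ 2698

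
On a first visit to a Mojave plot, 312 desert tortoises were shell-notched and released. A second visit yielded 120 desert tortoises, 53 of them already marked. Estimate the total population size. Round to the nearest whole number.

N ≈ 706

The marked fraction in the recapture sample should equal the marked fraction in the population: 53/120 = 312/N.
N = (312 × 120) / 53 = 37440 / 53 ≈ 706.4 → 706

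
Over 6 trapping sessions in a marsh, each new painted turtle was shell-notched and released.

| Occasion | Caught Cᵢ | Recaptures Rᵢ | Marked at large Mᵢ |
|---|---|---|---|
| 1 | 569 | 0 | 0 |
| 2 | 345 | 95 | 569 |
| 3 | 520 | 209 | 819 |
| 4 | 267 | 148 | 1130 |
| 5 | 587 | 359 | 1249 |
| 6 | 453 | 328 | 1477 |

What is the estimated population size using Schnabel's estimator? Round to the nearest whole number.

N ≈ 2042

Σ MᵢCᵢ = 0·569 + 569·345 + 819·520 + 1130·267 + 1249·587 + 1477·453 = 0 + 196305 + 425880 + 301710 + 733163 + 669081 = 2326139
Σ Rᵢ = 0 + 95 + 209 + 148 + 359 + 328 = 1139
N̂ = 2326139 / 1139 ≈ 2042.3 → 2042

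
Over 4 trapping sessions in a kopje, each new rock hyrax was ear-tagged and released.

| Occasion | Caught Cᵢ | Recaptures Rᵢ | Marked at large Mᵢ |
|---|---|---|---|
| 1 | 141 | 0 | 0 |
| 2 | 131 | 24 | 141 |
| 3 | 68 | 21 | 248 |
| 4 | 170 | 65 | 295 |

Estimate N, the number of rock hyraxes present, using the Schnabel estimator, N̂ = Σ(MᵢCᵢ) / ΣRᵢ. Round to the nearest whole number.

Σ MᵢCᵢ = 0·141 + 141·131 + 248·68 + 295·170 = 0 + 18471 + 16864 + 50150 = 85485
Σ Rᵢ = 0 + 24 + 21 + 65 = 110
N̂ = 85485 / 110 ≈ 777.1 → 777

N ≈ 777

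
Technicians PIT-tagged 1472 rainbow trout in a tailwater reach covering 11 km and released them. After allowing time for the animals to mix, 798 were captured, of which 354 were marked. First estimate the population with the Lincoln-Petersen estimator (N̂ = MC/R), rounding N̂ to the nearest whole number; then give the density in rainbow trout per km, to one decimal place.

N̂ = 1472·798/354 = 1174656/354 ≈ 3318.2 → 3318
Density = N̂ / area = 3318 / 11 ≈ 301.64 → 301.6 per km

density ≈ 301.6 rainbow trout per km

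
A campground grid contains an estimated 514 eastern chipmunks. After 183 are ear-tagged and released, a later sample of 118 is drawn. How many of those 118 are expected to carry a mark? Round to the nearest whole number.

expected recaptures ≈ 42

Expected recaptures E[R] = M·C / N.
E[R] = 183 × 118 / 514 = 21594 / 514 ≈ 42.0 → 42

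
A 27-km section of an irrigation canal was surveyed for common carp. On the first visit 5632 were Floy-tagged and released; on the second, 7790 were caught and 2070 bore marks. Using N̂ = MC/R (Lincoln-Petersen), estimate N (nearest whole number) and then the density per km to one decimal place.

N̂ = 5632·7790/2070 = 43873280/2070 ≈ 21194.8 → 21195
Density = N̂ / area = 21195 / 27 = 785.0 per km

density ≈ 785.0 common carp per km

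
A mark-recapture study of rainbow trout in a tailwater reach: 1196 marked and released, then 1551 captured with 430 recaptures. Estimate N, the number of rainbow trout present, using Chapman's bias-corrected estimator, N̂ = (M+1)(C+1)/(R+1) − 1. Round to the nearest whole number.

N ≈ 4309

N̂ = (1196+1)(1551+1)/(430+1) − 1 = 1197·1552/431 − 1
= 1857744/431 − 1 ≈ 4310.3 − 1 ≈ 4309.3 → 4309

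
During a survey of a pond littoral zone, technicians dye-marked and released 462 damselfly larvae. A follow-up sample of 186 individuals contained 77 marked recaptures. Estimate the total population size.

N = (462 × 186) / 77 = 85932 / 77 = 1116

N = 1116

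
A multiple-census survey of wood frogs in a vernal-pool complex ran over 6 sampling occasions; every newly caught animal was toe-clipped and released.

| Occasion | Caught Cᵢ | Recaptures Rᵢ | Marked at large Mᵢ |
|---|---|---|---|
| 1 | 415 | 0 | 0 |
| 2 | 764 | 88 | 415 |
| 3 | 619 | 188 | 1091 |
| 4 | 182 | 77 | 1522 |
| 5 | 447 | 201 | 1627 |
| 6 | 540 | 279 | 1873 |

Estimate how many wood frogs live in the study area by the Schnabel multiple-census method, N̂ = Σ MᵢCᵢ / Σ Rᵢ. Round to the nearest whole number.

N ≈ 3611

Σ MᵢCᵢ = 0·415 + 415·764 + 1091·619 + 1522·182 + 1627·447 + 1873·540 = 0 + 317060 + 675329 + 277004 + 727269 + 1011420 = 3008082
Σ Rᵢ = 0 + 88 + 188 + 77 + 201 + 279 = 833
N̂ = 3008082 / 833 ≈ 3611.1 → 3611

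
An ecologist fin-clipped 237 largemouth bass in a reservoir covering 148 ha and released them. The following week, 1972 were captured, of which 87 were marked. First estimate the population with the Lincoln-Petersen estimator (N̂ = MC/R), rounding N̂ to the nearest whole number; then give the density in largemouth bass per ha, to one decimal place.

N̂ = 237·1972/87 = 467364/87 = 5372
Density = N̂ / area = 5372 / 148 ≈ 36.30 → 36.3 per ha

density ≈ 36.3 largemouth bass per ha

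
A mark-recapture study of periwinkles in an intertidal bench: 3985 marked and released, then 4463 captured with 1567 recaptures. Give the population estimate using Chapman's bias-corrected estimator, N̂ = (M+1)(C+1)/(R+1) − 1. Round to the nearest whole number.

N ≈ 11,347

N̂ = (3985+1)(4463+1)/(1567+1) − 1 = 3986·4464/1568 − 1
= 17793504/1568 − 1 ≈ 11347.9 − 1 ≈ 11346.9 → 11347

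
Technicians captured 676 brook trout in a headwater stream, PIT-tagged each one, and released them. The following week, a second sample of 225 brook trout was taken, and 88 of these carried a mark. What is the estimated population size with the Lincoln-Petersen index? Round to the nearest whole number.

N ≈ 1728

The marked fraction in the recapture sample should equal the marked fraction in the population: 88/225 = 676/N.
N = (676 × 225) / 88 = 152100 / 88 ≈ 1728.4 → 1728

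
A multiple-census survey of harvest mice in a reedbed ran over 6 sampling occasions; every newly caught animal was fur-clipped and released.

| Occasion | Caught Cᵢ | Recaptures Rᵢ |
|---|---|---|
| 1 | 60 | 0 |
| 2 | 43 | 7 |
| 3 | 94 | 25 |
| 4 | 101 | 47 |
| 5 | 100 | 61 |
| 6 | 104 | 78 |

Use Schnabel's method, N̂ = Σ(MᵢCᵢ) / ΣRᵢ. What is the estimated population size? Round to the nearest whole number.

N ≈ 353

Marked at large before each occasion: Mᵢ = Σⱼ<ᵢ (Cⱼ − Rⱼ) → M1=0, M2=60, M3=96, M4=165, M5=219, M6=258
Σ MᵢCᵢ = 0·60 + 60·43 + 96·94 + 165·101 + 219·100 + 258·104 = 0 + 2580 + 9024 + 16665 + 21900 + 26832 = 77001
Σ Rᵢ = 0 + 7 + 25 + 47 + 61 + 78 = 218
N̂ = 77001 / 218 ≈ 353.2 → 353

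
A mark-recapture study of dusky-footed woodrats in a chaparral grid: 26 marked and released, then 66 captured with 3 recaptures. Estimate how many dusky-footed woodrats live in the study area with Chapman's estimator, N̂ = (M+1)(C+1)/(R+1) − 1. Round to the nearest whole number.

N ≈ 451

N̂ = (26+1)(66+1)/(3+1) − 1 = 27·67/4 − 1
= 1809/4 − 1 ≈ 452.2 − 1 ≈ 451.2 → 451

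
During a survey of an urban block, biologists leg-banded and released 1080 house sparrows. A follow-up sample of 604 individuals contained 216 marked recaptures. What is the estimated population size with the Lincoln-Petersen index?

The marked fraction in the recapture sample should equal the marked fraction in the population: 216/604 = 1080/N.
N = (1080 × 604) / 216 = 652320 / 216 = 3020

N = 3020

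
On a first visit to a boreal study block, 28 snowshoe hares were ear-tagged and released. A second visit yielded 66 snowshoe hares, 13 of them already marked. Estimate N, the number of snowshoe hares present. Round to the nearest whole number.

N ≈ 142

Lincoln-Petersen assumes M/N = R/C, so N = M·C / R.
N = (28 × 66) / 13 = 1848 / 13 ≈ 142.2 → 142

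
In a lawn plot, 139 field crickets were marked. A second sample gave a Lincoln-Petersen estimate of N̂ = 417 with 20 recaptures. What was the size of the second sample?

From N = M·C/R: C = N·R / M = 417·20 / 139 = 8340 / 139 = 60.

C = 60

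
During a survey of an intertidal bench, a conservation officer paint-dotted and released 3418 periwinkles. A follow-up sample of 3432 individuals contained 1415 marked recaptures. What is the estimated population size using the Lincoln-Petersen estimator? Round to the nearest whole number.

N = (3418 × 3432) / 1415 = 11730576 / 1415 ≈ 8290.2 → 8290

N ≈ 8290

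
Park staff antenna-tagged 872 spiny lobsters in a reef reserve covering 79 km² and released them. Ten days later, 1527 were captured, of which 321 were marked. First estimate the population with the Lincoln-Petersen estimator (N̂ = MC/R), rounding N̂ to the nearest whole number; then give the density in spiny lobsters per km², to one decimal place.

density ≈ 52.5 spiny lobsters per km²

N̂ = 872·1527/321 = 1331544/321 ≈ 4148.1 → 4148
Density = N̂ / area = 4148 / 79 ≈ 52.51 → 52.5 per km²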